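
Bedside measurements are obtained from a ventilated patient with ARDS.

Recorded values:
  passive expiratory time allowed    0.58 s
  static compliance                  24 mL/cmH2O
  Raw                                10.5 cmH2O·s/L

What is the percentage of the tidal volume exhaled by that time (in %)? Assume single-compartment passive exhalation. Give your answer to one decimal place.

τ = R × C = 10.5 × 24 mL/cmH2O = 10.5 × 0.024 L/cmH2O = 0.252 s.
Passive exhalation: V(t)/V₀ = e^(−t/τ) = e^(−0.58/0.252) = 0.1001.
Fraction exhaled = 1 − 0.1001 = 0.8999 → 89.99%.

90.0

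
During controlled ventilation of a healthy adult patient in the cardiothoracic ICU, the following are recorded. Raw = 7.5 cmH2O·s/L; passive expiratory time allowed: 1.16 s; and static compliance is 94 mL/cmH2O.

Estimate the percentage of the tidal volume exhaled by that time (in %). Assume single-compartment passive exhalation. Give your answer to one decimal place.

80.7

τ = R × C = 7.5 × 94 mL/cmH2O = 7.5 × 0.094 L/cmH2O = 0.705 s.
Passive exhalation: V(t)/V₀ = e^(−t/τ) = e^(−1.16/0.705) = 0.1929.
Fraction exhaled = 1 − 0.1929 = 0.8071 → 80.71%.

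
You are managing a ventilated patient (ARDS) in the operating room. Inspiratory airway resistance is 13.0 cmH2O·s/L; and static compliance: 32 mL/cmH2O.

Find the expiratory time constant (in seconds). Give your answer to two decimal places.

τ = R × C = 13.0 × 32 mL/cmH2O = 13.0 × 0.032 L/cmH2O = 0.416 s.

0.42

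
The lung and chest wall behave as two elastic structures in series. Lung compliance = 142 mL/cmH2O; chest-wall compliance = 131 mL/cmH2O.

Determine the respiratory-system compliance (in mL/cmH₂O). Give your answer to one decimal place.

68.1

Lung and chest wall are elastances in series: 1/Crs = 1/CL + 1/Ccw.
1/Crs = 1/142 + 1/131 = 0.01468.
Crs = 68.12 mL/cmH2O.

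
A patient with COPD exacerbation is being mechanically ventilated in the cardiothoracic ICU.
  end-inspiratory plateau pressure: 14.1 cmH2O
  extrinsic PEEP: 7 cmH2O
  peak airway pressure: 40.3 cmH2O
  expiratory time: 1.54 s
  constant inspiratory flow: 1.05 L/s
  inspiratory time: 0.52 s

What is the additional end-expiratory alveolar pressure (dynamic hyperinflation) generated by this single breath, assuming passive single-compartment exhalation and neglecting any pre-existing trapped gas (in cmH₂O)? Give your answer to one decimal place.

Vt = flow × Ti = 1.05 L/s × 0.52 s × 1000 mL/L = 546.0 mL.
R = (PIP − Pplat)/V̇ = (40.3 − 14.1) / 1.05 = 26.2/1.05 = 24.952 cmH2O·s/L.
C = Vt/(Pplat − PEEP) = 546.0 / (14.1 − 7) = 546.0/7.1 = 76.901 mL/cmH2O.
τ = R × C = 24.952 × 0.0769 L/cmH2O = 1.919 s.
Fraction remaining = e^(−Te/τ) = e^(−1.54/1.919) = 0.4482; trapped volume = 546.0 × 0.4482 = 244.72 mL.
Additional alveolar pressure from trapping ≈ V_trapped / C = 244.72 / 76.901 = 3.182 cmH2O.

3.2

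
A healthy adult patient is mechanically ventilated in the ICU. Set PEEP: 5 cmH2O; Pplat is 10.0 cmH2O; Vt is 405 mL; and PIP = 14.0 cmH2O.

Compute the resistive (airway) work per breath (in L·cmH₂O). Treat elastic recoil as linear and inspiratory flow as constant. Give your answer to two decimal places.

With constant inspiratory flow the resistive pressure is constant at PIP − Pplat = 14.0 − 10.0 = 4.0 cmH2O, so resistive work = 4.0 × 0.405 = 1.62 L·cmH2O.

1.62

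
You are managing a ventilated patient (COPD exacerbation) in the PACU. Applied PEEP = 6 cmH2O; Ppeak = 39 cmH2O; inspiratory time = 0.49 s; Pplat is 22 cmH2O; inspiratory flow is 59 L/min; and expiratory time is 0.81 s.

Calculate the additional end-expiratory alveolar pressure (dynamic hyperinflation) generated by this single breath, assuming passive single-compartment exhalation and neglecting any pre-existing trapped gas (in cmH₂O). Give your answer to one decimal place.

Flow: 59 L/min ÷ 60 = 0.9833 L/s.
Vt = flow × Ti = 0.9833 L/s × 0.49 s × 1000 mL/L = 481.82 mL.
R = (PIP − Pplat)/V̇ = (39 − 22) / 0.9833 = 17.0/0.9833 = 17.289 cmH2O·s/L.
C = Vt/(Pplat − PEEP) = 481.82 / (22 − 6) = 481.82/16.0 = 30.114 mL/cmH2O.
τ = R × C = 17.289 × 0.03011 L/cmH2O = 0.5206 s.
Fraction remaining = e^(−Te/τ) = e^(−0.81/0.5206) = 0.211; trapped volume = 481.82 × 0.211 = 101.66 mL.
Additional alveolar pressure from trapping ≈ V_trapped / C = 101.66 / 30.114 = 3.376 cmH2O.

3.4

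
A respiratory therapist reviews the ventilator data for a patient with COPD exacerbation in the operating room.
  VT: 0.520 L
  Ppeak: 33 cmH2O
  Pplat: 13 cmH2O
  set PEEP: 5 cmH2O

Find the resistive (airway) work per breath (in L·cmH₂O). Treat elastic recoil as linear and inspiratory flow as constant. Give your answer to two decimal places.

10.40

With constant inspiratory flow the resistive pressure is constant at PIP − Pplat = 33 − 13 = 20.0 cmH2O, so resistive work = 20.0 × 0.520 = 10.4 L·cmH2O.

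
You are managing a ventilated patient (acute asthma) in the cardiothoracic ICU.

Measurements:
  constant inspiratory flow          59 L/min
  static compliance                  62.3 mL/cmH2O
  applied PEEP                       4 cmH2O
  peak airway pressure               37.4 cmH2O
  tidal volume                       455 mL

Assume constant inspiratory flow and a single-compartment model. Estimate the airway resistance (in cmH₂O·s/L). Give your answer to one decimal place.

Flow: 59 L/min ÷ 60 = 0.9833 L/s.
Equation of motion (constant flow): PIP = Vt/C + R·V̇ + PEEP.
R·V̇ = PIP − Vt/C − PEEP = 37.4 − 455/62.3 − 4 = 37.4 − 7.303 − 4 = 26.097 cmH2O.
R = 26.097 / 0.9833 = 26.54 cmH2O·s/L.

26.5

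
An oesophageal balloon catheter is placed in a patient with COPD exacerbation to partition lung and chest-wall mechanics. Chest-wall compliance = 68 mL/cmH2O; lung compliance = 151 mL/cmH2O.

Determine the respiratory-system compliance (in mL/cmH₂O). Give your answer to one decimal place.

Lung and chest wall are elastances in series: 1/Crs = 1/CL + 1/Ccw.
1/Crs = 1/151 + 1/68 = 0.02133.
Crs = 46.882 mL/cmH2O.

46.9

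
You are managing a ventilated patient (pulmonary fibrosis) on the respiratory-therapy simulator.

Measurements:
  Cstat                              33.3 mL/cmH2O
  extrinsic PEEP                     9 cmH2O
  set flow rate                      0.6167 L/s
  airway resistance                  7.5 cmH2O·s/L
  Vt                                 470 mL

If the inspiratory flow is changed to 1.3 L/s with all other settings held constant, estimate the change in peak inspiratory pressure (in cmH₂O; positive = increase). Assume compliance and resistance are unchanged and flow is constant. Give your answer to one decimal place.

PIP = Vt/C + R·V̇ + PEEP (constant-flow equation of motion).
Only the resistive term changes: ΔPIP = R × ΔV̇ = 7.5 × (1.3 − 0.6167) = 7.5 × 0.6833 = 5.125 cmH2O.

5.1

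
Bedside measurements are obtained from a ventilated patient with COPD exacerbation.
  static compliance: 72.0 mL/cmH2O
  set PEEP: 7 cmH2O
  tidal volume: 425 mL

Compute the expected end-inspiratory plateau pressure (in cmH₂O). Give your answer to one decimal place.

Pplat = PEEP + Vt / Cstat = 7 + 425 / 72.0 = 7 + 5.903 = 12.903 cmH2O.

12.9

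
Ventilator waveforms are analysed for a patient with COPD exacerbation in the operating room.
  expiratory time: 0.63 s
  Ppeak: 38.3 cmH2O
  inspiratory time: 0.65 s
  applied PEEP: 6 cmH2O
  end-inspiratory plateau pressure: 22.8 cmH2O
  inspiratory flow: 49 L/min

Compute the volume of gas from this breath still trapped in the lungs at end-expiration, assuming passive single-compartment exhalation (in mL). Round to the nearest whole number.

186

Flow: 49 L/min ÷ 60 = 0.8167 L/s.
Vt = flow × Ti = 0.8167 L/s × 0.65 s × 1000 mL/L = 530.86 mL.
R = (PIP − Pplat)/V̇ = (38.3 − 22.8) / 0.8167 = 15.5/0.8167 = 18.979 cmH2O·s/L.
C = Vt/(Pplat − PEEP) = 530.86 / (22.8 − 6) = 530.86/16.8 = 31.599 mL/cmH2O.
τ = R × C = 18.979 × 0.0316 L/cmH2O = 0.5997 s.
Fraction remaining = e^(−Te/τ) = e^(−0.63/0.5997) = 0.3498.
Trapped volume = 530.86 × 0.3498 = 185.69 mL.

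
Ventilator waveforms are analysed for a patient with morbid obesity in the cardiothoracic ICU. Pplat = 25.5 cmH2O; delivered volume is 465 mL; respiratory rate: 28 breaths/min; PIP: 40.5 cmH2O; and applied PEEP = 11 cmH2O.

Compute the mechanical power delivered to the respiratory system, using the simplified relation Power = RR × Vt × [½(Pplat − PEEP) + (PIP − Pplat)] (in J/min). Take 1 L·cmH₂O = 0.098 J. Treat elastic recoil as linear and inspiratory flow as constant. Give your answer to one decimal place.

Per-breath work = Vt × [½(Pplat−PEEP) + (PIP−Pplat)] = 0.465 × [0.5×14.5 + 15.0] = 0.465 × 22.25 = 10.346 L·cmH2O.
Power = 28 × 10.346 = 289.69 L·cmH2O/min.
× 0.098 J/(L·cmH2O) → 28.39 J/min.

28.4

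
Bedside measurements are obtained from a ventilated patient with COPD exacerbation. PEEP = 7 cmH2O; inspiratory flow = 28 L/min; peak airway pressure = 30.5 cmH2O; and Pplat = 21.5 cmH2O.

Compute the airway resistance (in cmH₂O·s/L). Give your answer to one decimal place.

Flow: 28 L/min ÷ 60 = 0.4667 L/s.
Raw = (PIP − Pplat) / flow = (30.5 − 21.5) / 0.4667 = 9.0 / 0.4667 = 19.284 cmH2O·s/L.

19.3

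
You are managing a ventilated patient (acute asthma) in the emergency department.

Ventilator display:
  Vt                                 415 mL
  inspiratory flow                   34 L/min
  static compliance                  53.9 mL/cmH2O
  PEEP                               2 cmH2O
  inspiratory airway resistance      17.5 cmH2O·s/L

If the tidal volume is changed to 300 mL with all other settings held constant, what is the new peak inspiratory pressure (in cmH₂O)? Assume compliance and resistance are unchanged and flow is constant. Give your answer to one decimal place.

17.5

Flow: 34 L/min ÷ 60 = 0.5667 L/s.
PIP = Vt/C + R·V̇ + PEEP (constant-flow equation of motion).
Only the elastic term changes: ΔPIP = ΔVt / C = (300 − 415) / 53.9 = -2.134 cmH2O.
Original PIP = 415/53.9 + 17.5×0.5667 + 2 = 19.617 cmH2O; new PIP = 19.617 + (-2.134) = 17.483 cmH2O.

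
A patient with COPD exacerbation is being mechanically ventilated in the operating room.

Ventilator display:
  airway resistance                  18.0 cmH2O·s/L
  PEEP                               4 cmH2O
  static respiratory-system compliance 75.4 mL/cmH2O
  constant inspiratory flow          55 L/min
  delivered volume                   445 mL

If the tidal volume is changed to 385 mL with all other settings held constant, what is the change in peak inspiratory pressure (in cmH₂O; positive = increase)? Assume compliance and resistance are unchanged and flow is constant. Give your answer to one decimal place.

-0.8

PIP = Vt/C + R·V̇ + PEEP (constant-flow equation of motion).
Only the elastic term changes: ΔPIP = ΔVt / C = (385 − 445) / 75.4 = -0.7958 cmH2O.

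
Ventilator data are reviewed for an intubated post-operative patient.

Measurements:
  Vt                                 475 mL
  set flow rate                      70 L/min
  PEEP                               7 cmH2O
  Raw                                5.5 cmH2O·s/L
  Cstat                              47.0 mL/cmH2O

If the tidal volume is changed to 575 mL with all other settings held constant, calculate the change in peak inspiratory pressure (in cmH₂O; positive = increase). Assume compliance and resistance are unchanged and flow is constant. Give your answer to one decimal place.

PIP = Vt/C + R·V̇ + PEEP (constant-flow equation of motion).
Only the elastic term changes: ΔPIP = ΔVt / C = (575 − 475) / 47.0 = 2.128 cmH2O.

2.1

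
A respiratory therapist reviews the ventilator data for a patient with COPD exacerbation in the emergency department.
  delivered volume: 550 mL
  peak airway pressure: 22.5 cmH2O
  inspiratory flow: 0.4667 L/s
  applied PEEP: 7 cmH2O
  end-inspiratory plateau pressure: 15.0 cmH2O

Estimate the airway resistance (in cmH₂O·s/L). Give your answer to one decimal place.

16.1

Raw = (PIP − Pplat) / flow = (22.5 − 15.0) / 0.4667 = 7.5 / 0.4667 = 16.07 cmH2O·s/L.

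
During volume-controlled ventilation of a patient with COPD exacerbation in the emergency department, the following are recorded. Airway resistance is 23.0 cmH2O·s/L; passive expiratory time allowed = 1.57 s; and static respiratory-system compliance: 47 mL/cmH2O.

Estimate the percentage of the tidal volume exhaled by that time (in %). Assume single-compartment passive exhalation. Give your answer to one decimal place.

76.6

τ = R × C = 23.0 × 47 mL/cmH2O = 23.0 × 0.047 L/cmH2O = 1.081 s.
Passive exhalation: V(t)/V₀ = e^(−t/τ) = e^(−1.57/1.081) = 0.234.
Fraction exhaled = 1 − 0.234 = 0.766 → 76.6%.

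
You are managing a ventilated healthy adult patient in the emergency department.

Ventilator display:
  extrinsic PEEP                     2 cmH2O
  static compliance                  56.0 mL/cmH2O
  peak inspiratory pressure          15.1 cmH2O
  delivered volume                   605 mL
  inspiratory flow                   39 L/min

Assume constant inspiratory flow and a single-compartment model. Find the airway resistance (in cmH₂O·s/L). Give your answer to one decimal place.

3.5

Flow: 39 L/min ÷ 60 = 0.65 L/s.
Equation of motion (constant flow): PIP = Vt/C + R·V̇ + PEEP.
R·V̇ = PIP − Vt/C − PEEP = 15.1 − 605/56.0 − 2 = 15.1 − 10.804 − 2 = 2.296 cmH2O.
R = 2.296 / 0.65 = 3.532 cmH2O·s/L.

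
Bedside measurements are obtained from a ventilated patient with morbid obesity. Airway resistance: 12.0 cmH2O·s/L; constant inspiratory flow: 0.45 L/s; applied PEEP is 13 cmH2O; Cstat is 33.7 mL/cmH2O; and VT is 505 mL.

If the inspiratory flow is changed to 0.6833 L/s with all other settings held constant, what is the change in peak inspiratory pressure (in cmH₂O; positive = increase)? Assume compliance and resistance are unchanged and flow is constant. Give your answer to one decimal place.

PIP = Vt/C + R·V̇ + PEEP (constant-flow equation of motion).
Only the resistive term changes: ΔPIP = R × ΔV̇ = 12.0 × (0.6833 − 0.45) = 12.0 × 0.2333 = 2.8 cmH2O.

2.8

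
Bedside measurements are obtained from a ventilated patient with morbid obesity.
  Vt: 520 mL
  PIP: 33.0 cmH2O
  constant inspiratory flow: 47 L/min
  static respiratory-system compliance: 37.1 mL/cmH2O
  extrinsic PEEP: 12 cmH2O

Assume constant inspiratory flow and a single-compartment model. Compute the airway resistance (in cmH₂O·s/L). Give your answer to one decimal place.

Flow: 47 L/min ÷ 60 = 0.7833 L/s.
Equation of motion (constant flow): PIP = Vt/C + R·V̇ + PEEP.
R·V̇ = PIP − Vt/C − PEEP = 33.0 − 520/37.1 − 12 = 33.0 − 14.016 − 12 = 6.984 cmH2O.
R = 6.984 / 0.7833 = 8.916 cmH2O·s/L.

8.9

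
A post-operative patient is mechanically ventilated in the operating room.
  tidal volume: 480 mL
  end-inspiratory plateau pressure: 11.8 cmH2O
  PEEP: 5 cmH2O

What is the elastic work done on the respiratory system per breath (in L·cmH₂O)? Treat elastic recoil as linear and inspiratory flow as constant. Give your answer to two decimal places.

1.63

Elastic work ≈ ½ × (Pplat − PEEP) × Vt = 0.5 × (11.8 − 5) × 0.480 L = 0.5 × 6.8 × 0.480 = 1.632 L·cmH2O.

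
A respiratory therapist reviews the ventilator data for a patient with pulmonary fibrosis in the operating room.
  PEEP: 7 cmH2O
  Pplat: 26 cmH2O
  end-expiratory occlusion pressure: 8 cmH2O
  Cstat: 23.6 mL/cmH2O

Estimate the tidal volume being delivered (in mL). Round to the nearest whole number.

End-expiratory occlusion gives total PEEP = 8 cmH2O (intrinsic PEEP = 8 − 7 = 1). Use total PEEP for the elastic gradient.
Vt = Cstat × (Pplat − PEEPtotal) = 23.6 × (26 − 8) = 23.6 × 18.0 = 424.8 mL.

425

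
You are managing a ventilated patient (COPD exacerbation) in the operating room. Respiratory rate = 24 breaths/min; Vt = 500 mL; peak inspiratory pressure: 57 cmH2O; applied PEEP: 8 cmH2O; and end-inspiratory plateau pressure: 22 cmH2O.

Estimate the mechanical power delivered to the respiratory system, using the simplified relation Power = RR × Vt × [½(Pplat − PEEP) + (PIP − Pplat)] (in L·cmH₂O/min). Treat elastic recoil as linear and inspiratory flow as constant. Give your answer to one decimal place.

504.0

Per-breath work = Vt × [½(Pplat−PEEP) + (PIP−Pplat)] = 0.500 × [0.5×14.0 + 35.0] = 0.500 × 42.0 = 21.0 L·cmH2O.
Power = 24 × 21.0 = 504.0 L·cmH2O/min.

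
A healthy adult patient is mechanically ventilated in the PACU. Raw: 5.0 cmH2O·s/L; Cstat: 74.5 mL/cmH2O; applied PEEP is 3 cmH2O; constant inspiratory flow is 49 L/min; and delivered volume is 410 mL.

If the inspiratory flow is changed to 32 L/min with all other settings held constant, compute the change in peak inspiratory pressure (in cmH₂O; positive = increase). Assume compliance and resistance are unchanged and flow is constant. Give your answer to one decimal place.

-1.4

Flow: 49 L/min ÷ 60 = 0.8167 L/s.
New flow: 32 L/min ÷ 60 = 0.5333 L/s.
PIP = Vt/C + R·V̇ + PEEP (constant-flow equation of motion).
Only the resistive term changes: ΔPIP = R × ΔV̇ = 5.0 × (0.5333 − 0.8167) = 5.0 × -0.2834 = -1.417 cmH2O.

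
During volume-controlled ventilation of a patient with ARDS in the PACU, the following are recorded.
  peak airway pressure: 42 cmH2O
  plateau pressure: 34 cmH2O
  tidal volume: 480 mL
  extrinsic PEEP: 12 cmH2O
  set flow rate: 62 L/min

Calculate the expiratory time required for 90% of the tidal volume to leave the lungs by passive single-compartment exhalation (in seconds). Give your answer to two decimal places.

0.39

Flow: 62 L/min ÷ 60 = 1.0333 L/s.
R = (PIP − Pplat)/V̇ = (42 − 34) / 1.0333 = 8.0/1.0333 = 7.742 cmH2O·s/L.
C = Vt/(Pplat − PEEP) = 480.0 / (34 − 12) = 480.0/22.0 = 21.818 mL/cmH2O.
τ = R × C = 7.742 × 0.02182 L/cmH2O = 0.1689 s.
t = −τ·ln(1 − 0.90) = −0.1689·ln(0.1) = 0.3889 s.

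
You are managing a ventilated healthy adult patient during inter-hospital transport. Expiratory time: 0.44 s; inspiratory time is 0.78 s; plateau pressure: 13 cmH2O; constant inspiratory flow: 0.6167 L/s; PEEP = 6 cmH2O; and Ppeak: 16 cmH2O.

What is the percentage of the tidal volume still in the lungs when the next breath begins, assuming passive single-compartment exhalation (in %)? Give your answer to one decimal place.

Vt = flow × Ti = 0.6167 L/s × 0.78 s × 1000 mL/L = 481.03 mL.
R = (PIP − Pplat)/V̇ = (16 − 13) / 0.6167 = 3.0/0.6167 = 4.865 cmH2O·s/L.
C = Vt/(Pplat − PEEP) = 481.03 / (13 − 6) = 481.03/7.0 = 68.719 mL/cmH2O.
τ = R × C = 4.865 × 0.06872 L/cmH2O = 0.3343 s.
Fraction remaining at end-expiration = e^(−Te/τ) = e^(−0.44/0.3343) = 0.2682 → 26.82%.

26.8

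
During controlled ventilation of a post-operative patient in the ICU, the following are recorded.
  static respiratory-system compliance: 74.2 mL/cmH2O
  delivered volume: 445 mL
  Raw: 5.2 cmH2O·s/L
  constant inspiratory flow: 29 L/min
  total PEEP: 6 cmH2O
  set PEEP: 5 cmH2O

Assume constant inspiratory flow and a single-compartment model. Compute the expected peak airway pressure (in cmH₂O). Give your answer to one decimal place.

Flow: 29 L/min ÷ 60 = 0.4833 L/s.
Total PEEP = 6 cmH2O (set 5 + intrinsic 1); this is the baseline alveolar pressure.
Equation of motion (constant flow): PIP = Vt/C + R·V̇ + PEEP.
PIP = 445/74.2 + 5.2×0.4833 + 6 = 5.997 + 2.513 + 6 = 14.51 cmH2O.

14.5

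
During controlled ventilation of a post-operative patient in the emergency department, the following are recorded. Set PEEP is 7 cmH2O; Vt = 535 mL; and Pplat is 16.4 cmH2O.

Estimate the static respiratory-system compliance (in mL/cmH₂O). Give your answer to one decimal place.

Cstat = Vt / (Pplat − PEEP) = 535 / (16.4 − 7) = 535 / 9.4 = 56.915 mL/cmH2O.

56.9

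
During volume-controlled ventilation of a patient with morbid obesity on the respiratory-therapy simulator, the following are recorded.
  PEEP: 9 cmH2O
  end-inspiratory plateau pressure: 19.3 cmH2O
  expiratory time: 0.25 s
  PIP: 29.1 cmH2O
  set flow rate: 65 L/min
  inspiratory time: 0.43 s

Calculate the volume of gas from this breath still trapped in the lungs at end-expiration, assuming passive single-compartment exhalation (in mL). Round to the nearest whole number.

Flow: 65 L/min ÷ 60 = 1.0833 L/s.
Vt = flow × Ti = 1.0833 L/s × 0.43 s × 1000 mL/L = 465.82 mL.
R = (PIP − Pplat)/V̇ = (29.1 − 19.3) / 1.0833 = 9.8/1.0833 = 9.046 cmH2O·s/L.
C = Vt/(Pplat − PEEP) = 465.82 / (19.3 − 9) = 465.82/10.3 = 45.225 mL/cmH2O.
τ = R × C = 9.046 × 0.04523 L/cmH2O = 0.4092 s.
Fraction remaining = e^(−Te/τ) = e^(−0.25/0.4092) = 0.5428.
Trapped volume = 465.82 × 0.5428 = 252.85 mL.

253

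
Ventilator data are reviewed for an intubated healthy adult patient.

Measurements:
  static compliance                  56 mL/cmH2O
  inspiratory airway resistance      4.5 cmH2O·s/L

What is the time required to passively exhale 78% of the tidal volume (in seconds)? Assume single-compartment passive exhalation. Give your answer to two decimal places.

0.38

τ = R × C = 4.5 × 56 mL/cmH2O = 4.5 × 0.056 L/cmH2O = 0.252 s.
Exhaled fraction f = 1 − e^(−t/τ) → t = −τ·ln(1 − f) = −0.252·ln(0.22) = 0.3816 s.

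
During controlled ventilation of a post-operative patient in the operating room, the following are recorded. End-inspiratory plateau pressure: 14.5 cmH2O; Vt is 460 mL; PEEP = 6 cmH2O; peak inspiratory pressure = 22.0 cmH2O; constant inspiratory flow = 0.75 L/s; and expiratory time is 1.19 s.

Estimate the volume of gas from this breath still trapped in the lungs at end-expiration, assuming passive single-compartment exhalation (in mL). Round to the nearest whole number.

51

R = (PIP − Pplat)/V̇ = (22.0 − 14.5) / 0.75 = 7.5/0.75 = 10.0 cmH2O·s/L.
C = Vt/(Pplat − PEEP) = 460.0 / (14.5 − 6) = 460.0/8.5 = 54.118 mL/cmH2O.
τ = R × C = 10.0 × 0.05412 L/cmH2O = 0.5412 s.
Fraction remaining = e^(−Te/τ) = e^(−1.19/0.5412) = 0.1109.
Trapped volume = 460.0 × 0.1109 = 51.014 mL.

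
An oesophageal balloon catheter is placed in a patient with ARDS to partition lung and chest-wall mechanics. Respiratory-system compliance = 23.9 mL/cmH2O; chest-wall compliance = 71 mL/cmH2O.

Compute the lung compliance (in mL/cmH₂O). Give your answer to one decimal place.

36.0

1/CL = 1/Crs − 1/Ccw.
1/CL = 1/23.9 − 1/71 = 0.02776.
CL = 36.023 mL/cmH2O.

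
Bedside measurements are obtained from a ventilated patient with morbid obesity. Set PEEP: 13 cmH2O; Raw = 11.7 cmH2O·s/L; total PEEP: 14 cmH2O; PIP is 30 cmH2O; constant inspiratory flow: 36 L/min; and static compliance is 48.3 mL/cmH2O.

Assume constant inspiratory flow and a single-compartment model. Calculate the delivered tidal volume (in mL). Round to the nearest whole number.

Flow: 36 L/min ÷ 60 = 0.6 L/s.
Total PEEP = 14 cmH2O (set 13 + intrinsic 1); this is the baseline alveolar pressure.
Equation of motion (constant flow): PIP = Vt/C + R·V̇ + PEEP.
Vt/C = PIP − R·V̇ − PEEP = 30 − 7.02 − 14 = 8.98 cmH2O.
Vt = C × 8.98 = 48.3 × 8.98 = 433.73 mL.

434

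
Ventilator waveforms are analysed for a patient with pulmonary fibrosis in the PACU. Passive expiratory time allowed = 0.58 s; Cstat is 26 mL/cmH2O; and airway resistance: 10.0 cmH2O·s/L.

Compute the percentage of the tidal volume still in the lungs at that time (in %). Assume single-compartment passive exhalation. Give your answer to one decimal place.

τ = R × C = 10.0 × 26 mL/cmH2O = 10.0 × 0.026 L/cmH2O = 0.26 s.
Passive exhalation: V(t)/V₀ = e^(−t/τ) = e^(−0.58/0.26) = 0.1074.
Fraction remaining = 0.1074 → 10.74%.

10.7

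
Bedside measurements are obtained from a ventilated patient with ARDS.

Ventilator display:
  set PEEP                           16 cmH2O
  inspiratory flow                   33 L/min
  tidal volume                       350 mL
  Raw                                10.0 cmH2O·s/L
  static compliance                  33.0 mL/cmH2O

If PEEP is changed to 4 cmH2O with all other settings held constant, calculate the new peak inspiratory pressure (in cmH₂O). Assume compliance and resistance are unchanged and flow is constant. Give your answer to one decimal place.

20.1

Flow: 33 L/min ÷ 60 = 0.55 L/s.
PIP = Vt/C + R·V̇ + PEEP (constant-flow equation of motion).
Only the baseline term changes: ΔPIP = ΔPEEP = 4 − 16 = -12.0 cmH2O.
Original PIP = 350/33.0 + 10.0×0.55 + 16 = 32.106 cmH2O; new PIP = 32.106 + (-12.0) = 20.106 cmH2O.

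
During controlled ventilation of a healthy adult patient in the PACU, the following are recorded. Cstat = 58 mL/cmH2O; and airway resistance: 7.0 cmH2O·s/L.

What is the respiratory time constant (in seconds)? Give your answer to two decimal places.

0.41

τ = R × C = 7.0 × 58 mL/cmH2O = 7.0 × 0.058 L/cmH2O = 0.406 s.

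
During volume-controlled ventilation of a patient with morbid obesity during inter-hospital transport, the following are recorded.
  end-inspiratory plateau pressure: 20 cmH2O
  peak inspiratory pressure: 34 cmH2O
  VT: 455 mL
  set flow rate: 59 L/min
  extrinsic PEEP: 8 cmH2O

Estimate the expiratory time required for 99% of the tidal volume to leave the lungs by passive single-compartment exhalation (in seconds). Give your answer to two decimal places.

Flow: 59 L/min ÷ 60 = 0.9833 L/s.
R = (PIP − Pplat)/V̇ = (34 − 20) / 0.9833 = 14.0/0.9833 = 14.238 cmH2O·s/L.
C = Vt/(Pplat − PEEP) = 455.0 / (20 − 8) = 455.0/12.0 = 37.917 mL/cmH2O.
τ = R × C = 14.238 × 0.03792 L/cmH2O = 0.5399 s.
t = −τ·ln(1 − 0.99) = −0.5399·ln(0.01) = 2.486 s.

2.49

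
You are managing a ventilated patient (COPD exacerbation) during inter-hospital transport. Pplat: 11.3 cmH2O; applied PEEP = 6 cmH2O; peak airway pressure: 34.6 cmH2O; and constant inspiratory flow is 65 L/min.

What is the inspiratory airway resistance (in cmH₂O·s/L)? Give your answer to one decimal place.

Flow: 65 L/min ÷ 60 = 1.0833 L/s.
Raw = (PIP − Pplat) / flow = (34.6 − 11.3) / 1.0833 = 23.3 / 1.0833 = 21.508 cmH2O·s/L.

21.5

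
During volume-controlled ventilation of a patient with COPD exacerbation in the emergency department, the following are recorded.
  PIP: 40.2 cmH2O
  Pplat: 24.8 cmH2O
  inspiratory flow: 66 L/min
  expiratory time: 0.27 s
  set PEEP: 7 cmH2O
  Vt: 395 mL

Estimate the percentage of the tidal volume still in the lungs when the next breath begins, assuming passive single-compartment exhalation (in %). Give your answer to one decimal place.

Flow: 66 L/min ÷ 60 = 1.1 L/s.
R = (PIP − Pplat)/V̇ = (40.2 − 24.8) / 1.1 = 15.4/1.1 = 14.0 cmH2O·s/L.
C = Vt/(Pplat − PEEP) = 395.0 / (24.8 − 7) = 395.0/17.8 = 22.191 mL/cmH2O.
τ = R × C = 14.0 × 0.02219 L/cmH2O = 0.3107 s.
Fraction remaining at end-expiration = e^(−Te/τ) = e^(−0.27/0.3107) = 0.4194 → 41.94%.

41.9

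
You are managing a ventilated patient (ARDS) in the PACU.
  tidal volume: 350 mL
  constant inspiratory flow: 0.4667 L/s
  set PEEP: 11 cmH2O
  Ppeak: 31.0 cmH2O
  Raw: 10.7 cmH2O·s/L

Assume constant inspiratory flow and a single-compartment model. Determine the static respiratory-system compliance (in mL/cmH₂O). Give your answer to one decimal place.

23.3

Equation of motion (constant flow): PIP = Vt/C + R·V̇ + PEEP.
Vt/C = PIP − R·V̇ − PEEP = 31.0 − 10.7×0.4667 − 11 = 31.0 − 4.994 − 11 = 15.006 cmH2O.
C = Vt / 15.006 = 350 / 15.006 = 23.324 mL/cmH2O.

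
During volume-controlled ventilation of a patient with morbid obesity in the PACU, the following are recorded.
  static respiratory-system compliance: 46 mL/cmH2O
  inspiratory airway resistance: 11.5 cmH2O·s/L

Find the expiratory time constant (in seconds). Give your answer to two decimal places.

τ = R × C = 11.5 × 46 mL/cmH2O = 11.5 × 0.046 L/cmH2O = 0.529 s.

0.53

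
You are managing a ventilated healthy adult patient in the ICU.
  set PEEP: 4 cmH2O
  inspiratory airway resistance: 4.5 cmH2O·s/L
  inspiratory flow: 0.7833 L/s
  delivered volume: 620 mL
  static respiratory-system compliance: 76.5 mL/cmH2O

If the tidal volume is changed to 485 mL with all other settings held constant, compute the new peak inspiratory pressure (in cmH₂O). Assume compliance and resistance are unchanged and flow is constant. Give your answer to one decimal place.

PIP = Vt/C + R·V̇ + PEEP (constant-flow equation of motion).
Only the elastic term changes: ΔPIP = ΔVt / C = (485 − 620) / 76.5 = -1.765 cmH2O.
Original PIP = 620/76.5 + 4.5×0.7833 + 4 = 15.629 cmH2O; new PIP = 15.629 + (-1.765) = 13.864 cmH2O.

13.9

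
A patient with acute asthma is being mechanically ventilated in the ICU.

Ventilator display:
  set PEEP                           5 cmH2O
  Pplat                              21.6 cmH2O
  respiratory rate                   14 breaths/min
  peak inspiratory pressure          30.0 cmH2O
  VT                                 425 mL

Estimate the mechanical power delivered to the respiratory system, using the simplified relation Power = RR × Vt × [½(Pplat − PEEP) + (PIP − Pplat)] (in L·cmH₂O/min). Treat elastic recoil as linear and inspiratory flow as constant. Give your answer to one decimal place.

Per-breath work = Vt × [½(Pplat−PEEP) + (PIP−Pplat)] = 0.425 × [0.5×16.6 + 8.4] = 0.425 × 16.7 = 7.098 L·cmH2O.
Power = 14 × 7.098 = 99.372 L·cmH2O/min.

99.4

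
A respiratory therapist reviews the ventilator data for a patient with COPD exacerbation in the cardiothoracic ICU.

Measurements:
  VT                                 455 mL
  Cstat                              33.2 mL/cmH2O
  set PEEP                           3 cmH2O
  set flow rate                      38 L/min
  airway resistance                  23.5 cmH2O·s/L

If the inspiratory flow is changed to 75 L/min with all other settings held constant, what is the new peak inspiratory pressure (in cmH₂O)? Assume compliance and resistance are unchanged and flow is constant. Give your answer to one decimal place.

46.1

Flow: 38 L/min ÷ 60 = 0.6333 L/s.
New flow: 75 L/min ÷ 60 = 1.25 L/s.
PIP = Vt/C + R·V̇ + PEEP (constant-flow equation of motion).
Only the resistive term changes: ΔPIP = R × ΔV̇ = 23.5 × (1.25 − 0.6333) = 23.5 × 0.6167 = 14.492 cmH2O.
Original PIP = 455/33.2 + 23.5×0.6333 + 3 = 31.587 cmH2O; new PIP = 31.587 + (14.492) = 46.079 cmH2O.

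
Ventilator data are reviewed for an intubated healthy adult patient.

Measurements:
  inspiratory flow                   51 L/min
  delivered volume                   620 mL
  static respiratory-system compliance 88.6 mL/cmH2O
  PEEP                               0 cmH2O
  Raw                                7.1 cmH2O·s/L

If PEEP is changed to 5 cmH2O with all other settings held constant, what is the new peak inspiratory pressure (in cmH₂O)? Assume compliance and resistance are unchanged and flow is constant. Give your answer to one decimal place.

18.0

Flow: 51 L/min ÷ 60 = 0.85 L/s.
PIP = Vt/C + R·V̇ + PEEP (constant-flow equation of motion).
Only the baseline term changes: ΔPIP = ΔPEEP = 5 − 0 = 5.0 cmH2O.
Original PIP = 620/88.6 + 7.1×0.85 + 0 = 13.033 cmH2O; new PIP = 13.033 + (5.0) = 18.033 cmH2O.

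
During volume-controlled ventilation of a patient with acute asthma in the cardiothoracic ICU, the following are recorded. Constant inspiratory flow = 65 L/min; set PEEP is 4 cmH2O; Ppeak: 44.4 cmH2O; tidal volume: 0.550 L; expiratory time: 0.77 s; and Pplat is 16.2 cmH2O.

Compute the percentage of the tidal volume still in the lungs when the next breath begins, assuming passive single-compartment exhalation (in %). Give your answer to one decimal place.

Flow: 65 L/min ÷ 60 = 1.0833 L/s.
R = (PIP − Pplat)/V̇ = (44.4 − 16.2) / 1.0833 = 28.2/1.0833 = 26.032 cmH2O·s/L.
C = Vt/(Pplat − PEEP) = 550.0 / (16.2 − 4) = 550.0/12.2 = 45.082 mL/cmH2O.
τ = R × C = 26.032 × 0.04508 L/cmH2O = 1.174 s.
Fraction remaining at end-expiration = e^(−Te/τ) = e^(−0.77/1.174) = 0.519 → 51.9%.

51.9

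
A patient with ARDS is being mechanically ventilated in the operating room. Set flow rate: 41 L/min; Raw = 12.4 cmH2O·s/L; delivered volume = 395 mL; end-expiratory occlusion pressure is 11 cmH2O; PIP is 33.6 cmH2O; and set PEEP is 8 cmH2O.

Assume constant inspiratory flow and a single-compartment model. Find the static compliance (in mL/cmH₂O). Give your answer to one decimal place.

Flow: 41 L/min ÷ 60 = 0.6833 L/s.
Total PEEP = 11 cmH2O (set 8 + intrinsic 3); this is the baseline alveolar pressure.
Equation of motion (constant flow): PIP = Vt/C + R·V̇ + PEEP.
Vt/C = PIP − R·V̇ − PEEP = 33.6 − 12.4×0.6833 − 11 = 33.6 − 8.473 − 11 = 14.127 cmH2O.
C = Vt / 14.127 = 395 / 14.127 = 27.961 mL/cmH2O.

28.0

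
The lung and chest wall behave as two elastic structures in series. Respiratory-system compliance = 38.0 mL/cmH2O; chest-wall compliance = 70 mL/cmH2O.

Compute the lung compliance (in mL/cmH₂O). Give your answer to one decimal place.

1/CL = 1/Crs − 1/Ccw.
1/CL = 1/38.0 − 1/70 = 0.01203.
CL = 83.126 mL/cmH2O.

83.1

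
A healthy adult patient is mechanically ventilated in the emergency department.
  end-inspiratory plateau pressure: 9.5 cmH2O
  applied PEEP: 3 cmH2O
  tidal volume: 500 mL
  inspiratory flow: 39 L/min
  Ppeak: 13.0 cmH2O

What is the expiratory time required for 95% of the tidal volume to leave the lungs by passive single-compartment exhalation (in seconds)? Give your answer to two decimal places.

1.24

Flow: 39 L/min ÷ 60 = 0.65 L/s.
R = (PIP − Pplat)/V̇ = (13.0 − 9.5) / 0.65 = 3.5/0.65 = 5.385 cmH2O·s/L.
C = Vt/(Pplat − PEEP) = 500.0 / (9.5 − 3) = 500.0/6.5 = 76.923 mL/cmH2O.
τ = R × C = 5.385 × 0.07692 L/cmH2O = 0.4142 s.
t = −τ·ln(1 − 0.95) = −0.4142·ln(0.05) = 1.241 s.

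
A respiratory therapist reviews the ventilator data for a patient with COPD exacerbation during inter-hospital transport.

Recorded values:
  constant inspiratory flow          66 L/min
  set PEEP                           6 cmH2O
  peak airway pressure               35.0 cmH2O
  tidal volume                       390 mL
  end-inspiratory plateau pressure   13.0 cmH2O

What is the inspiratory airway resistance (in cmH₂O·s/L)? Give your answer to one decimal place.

Flow: 66 L/min ÷ 60 = 1.1 L/s.
Raw = (PIP − Pplat) / flow = (35.0 − 13.0) / 1.1 = 22.0 / 1.1 = 20.0 cmH2O·s/L.

20.0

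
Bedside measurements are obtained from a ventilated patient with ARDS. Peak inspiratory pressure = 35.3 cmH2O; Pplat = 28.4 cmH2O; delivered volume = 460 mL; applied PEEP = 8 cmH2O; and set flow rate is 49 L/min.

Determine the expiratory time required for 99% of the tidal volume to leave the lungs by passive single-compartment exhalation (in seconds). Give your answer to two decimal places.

0.88

Flow: 49 L/min ÷ 60 = 0.8167 L/s.
R = (PIP − Pplat)/V̇ = (35.3 − 28.4) / 0.8167 = 6.9/0.8167 = 8.449 cmH2O·s/L.
C = Vt/(Pplat − PEEP) = 460.0 / (28.4 − 8) = 460.0/20.4 = 22.549 mL/cmH2O.
τ = R × C = 8.449 × 0.02255 L/cmH2O = 0.1905 s.
t = −τ·ln(1 − 0.99) = −0.1905·ln(0.01) = 0.8773 s.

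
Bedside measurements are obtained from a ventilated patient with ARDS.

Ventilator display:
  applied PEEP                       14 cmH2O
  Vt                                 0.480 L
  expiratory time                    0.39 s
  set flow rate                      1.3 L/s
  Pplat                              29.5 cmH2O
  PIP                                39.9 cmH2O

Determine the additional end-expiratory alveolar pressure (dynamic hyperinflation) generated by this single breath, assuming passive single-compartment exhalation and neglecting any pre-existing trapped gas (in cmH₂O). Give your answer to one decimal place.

3.2

R = (PIP − Pplat)/V̇ = (39.9 − 29.5) / 1.3 = 10.4/1.3 = 8.0 cmH2O·s/L.
C = Vt/(Pplat − PEEP) = 480.0 / (29.5 − 14) = 480.0/15.5 = 30.968 mL/cmH2O.
τ = R × C = 8.0 × 0.03097 L/cmH2O = 0.2478 s.
Fraction remaining = e^(−Te/τ) = e^(−0.39/0.2478) = 0.2072; trapped volume = 480.0 × 0.2072 = 99.456 mL.
Additional alveolar pressure from trapping ≈ V_trapped / C = 99.456 / 30.968 = 3.212 cmH2O.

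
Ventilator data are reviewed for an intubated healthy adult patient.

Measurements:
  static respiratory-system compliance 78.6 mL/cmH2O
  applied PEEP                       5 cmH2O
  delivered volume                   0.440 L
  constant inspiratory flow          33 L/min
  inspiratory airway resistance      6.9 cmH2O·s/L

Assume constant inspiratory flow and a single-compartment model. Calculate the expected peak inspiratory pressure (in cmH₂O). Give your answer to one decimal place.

14.4

Flow: 33 L/min ÷ 60 = 0.55 L/s.
Equation of motion (constant flow): PIP = Vt/C + R·V̇ + PEEP.
PIP = 440/78.6 + 6.9×0.55 + 5 = 5.598 + 3.795 + 5 = 14.393 cmH2O.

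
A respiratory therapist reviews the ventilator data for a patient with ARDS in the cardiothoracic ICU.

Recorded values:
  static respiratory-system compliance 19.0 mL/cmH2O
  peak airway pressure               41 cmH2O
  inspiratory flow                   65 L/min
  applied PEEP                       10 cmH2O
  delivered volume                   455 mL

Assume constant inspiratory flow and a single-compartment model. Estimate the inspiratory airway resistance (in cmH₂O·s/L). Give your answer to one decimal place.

Flow: 65 L/min ÷ 60 = 1.0833 L/s.
Equation of motion (constant flow): PIP = Vt/C + R·V̇ + PEEP.
R·V̇ = PIP − Vt/C − PEEP = 41 − 455/19.0 − 10 = 41 − 23.947 − 10 = 7.053 cmH2O.
R = 7.053 / 1.0833 = 6.511 cmH2O·s/L.

6.5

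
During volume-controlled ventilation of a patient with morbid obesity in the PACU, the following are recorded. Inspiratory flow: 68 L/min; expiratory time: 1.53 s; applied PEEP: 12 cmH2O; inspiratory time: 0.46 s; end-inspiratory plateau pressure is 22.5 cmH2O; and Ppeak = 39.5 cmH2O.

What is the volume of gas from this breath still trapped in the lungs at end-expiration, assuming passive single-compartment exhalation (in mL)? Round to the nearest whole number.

67

Flow: 68 L/min ÷ 60 = 1.1333 L/s.
Vt = flow × Ti = 1.1333 L/s × 0.46 s × 1000 mL/L = 521.32 mL.
R = (PIP − Pplat)/V̇ = (39.5 − 22.5) / 1.1333 = 17.0/1.1333 = 15.0 cmH2O·s/L.
C = Vt/(Pplat − PEEP) = 521.32 / (22.5 − 12) = 521.32/10.5 = 49.65 mL/cmH2O.
τ = R × C = 15.0 × 0.04965 L/cmH2O = 0.7448 s.
Fraction remaining = e^(−Te/τ) = e^(−1.53/0.7448) = 0.1282.
Trapped volume = 521.32 × 0.1282 = 66.833 mL.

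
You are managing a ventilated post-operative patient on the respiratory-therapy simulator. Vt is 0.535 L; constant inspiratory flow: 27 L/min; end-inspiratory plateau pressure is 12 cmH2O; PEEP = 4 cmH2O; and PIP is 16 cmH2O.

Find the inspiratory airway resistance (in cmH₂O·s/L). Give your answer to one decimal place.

Flow: 27 L/min ÷ 60 = 0.45 L/s.
Raw = (PIP − Pplat) / flow = (16 − 12) / 0.45 = 4.0 / 0.45 = 8.889 cmH2O·s/L.

8.9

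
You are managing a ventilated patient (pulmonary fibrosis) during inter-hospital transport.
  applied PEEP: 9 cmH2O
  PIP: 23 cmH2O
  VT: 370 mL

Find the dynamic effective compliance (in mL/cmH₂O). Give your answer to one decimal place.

Dynamic compliance = Vt / (PIP − PEEP) = 370 / (23 − 9) = 370 / 14.0 = 26.429 mL/cmH2O.

26.4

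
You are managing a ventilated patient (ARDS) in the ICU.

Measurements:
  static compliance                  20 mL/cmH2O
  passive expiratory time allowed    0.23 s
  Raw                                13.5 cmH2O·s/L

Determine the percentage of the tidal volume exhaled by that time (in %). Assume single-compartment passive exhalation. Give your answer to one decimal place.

57.3

τ = R × C = 13.5 × 20 mL/cmH2O = 13.5 × 0.020 L/cmH2O = 0.27 s.
Passive exhalation: V(t)/V₀ = e^(−t/τ) = e^(−0.23/0.27) = 0.4266.
Fraction exhaled = 1 − 0.4266 = 0.5734 → 57.34%.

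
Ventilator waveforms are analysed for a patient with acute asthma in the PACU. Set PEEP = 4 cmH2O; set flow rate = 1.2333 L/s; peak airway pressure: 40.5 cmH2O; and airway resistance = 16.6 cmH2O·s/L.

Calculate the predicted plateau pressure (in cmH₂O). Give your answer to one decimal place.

Pplat = PIP − Raw × flow = 40.5 − 16.6 × 1.2333 = 40.5 − 20.473 = 20.027 cmH2O.

20.0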